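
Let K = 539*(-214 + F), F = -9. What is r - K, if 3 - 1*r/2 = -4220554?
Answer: 8561311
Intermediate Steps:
K = -120197 (K = 539*(-214 - 9) = 539*(-223) = -120197)
r = 8441114 (r = 6 - 2*(-4220554) = 6 + 8441108 = 8441114)
r - K = 8441114 - 1*(-120197) = 8441114 + 120197 = 8561311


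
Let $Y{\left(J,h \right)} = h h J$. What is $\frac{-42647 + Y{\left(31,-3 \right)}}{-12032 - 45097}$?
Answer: $\frac{42368}{57129} \approx 0.74162$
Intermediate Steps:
$Y{\left(J,h \right)} = J h^{2}$ ($Y{\left(J,h \right)} = h^{2} J = J h^{2}$)
$\frac{-42647 + Y{\left(31,-3 \right)}}{-12032 - 45097} = \frac{-42647 + 31 \left(-3\right)^{2}}{-12032 - 45097} = \frac{-42647 + 31 \cdot 9}{-57129} = \left(-42647 + 279\right) \left(- \frac{1}{57129}\right) = \left(-42368\right) \left(- \frac{1}{57129}\right) = \frac{42368}{57129}$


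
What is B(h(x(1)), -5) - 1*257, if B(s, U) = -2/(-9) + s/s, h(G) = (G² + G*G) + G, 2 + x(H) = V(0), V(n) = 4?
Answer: -2302/9 ≈ -255.78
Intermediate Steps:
x(H) = 2 (x(H) = -2 + 4 = 2)
h(G) = G + 2*G² (h(G) = (G² + G²) + G = 2*G² + G = G + 2*G²)
B(s, U) = 11/9 (B(s, U) = -2*(-⅑) + 1 = 2/9 + 1 = 11/9)
B(h(x(1)), -5) - 1*257 = 11/9 - 1*257 = 11/9 - 257 = -2302/9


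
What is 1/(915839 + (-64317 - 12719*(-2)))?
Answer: 1/876960 ≈ 1.1403e-6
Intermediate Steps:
1/(915839 + (-64317 - 12719*(-2))) = 1/(915839 + (-64317 + 25438)) = 1/(915839 - 38879) = 1/876960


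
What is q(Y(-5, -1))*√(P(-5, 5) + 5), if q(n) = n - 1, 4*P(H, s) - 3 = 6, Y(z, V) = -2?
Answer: -3*√29/2 ≈ -8.0777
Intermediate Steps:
P(H, s) = 9/4 (P(H, s) = ¾ + (¼)*6 = ¾ + 3/2 = 9/4)
q(n) = -1 + n
q(Y(-5, -1))*√(P(-5, 5) + 5) = (-1 - 2)*√(9/4 + 5) = -3*√29/2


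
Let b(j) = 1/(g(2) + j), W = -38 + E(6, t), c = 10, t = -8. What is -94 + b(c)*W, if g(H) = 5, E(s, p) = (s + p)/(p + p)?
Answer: -3861/40 ≈ -96.525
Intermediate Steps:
E(s, p) = (p + s)/(2*p) (E(s, p) = (p + s)/((2*p)) = (p + s)*(1/(2*p)) = (p + s)/(2*p))
W = -303/8 (W = -38 + (½)*(-8 + 6)/(-8) = -38 + (½)*(-⅛)*(-2) = -38 + ⅛ = -303/8 ≈ -37.875)
b(j) = 1/(5 + j)
-94 + b(c)*W = -94 - 303/8/(5 + 10) = -94 - 303/8/15 = -94 + (1/15)*(-303/8) = -94 - 101/40 = -3861/40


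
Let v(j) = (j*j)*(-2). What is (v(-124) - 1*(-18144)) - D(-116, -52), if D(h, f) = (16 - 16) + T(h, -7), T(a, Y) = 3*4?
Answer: -12620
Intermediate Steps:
T(a, Y) = 12
D(h, f) = 12 (D(h, f) = (16 - 16) + 12 = 0 + 12 = 12)
v(j) = -2*j² (v(j) = j²*(-2) = -2*j²)
(v(-124) - 1*(-18144)) - D(-116, -52) = (-2*(-124)² - 1*(-18144)) - 1*12 = (-2*15376 + 18144) - 12 = (-30752 + 18144) - 12 = -12608 - 12 = -12620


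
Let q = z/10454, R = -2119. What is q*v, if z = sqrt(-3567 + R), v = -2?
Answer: -I*sqrt(5686)/5227 ≈ -0.014426*I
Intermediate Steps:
z = I*sqrt(5686) (z = sqrt(-3567 - 2119) = sqrt(-5686) = I*sqrt(5686) ≈ 75.406*I)
q = I*sqrt(5686)/10454 (q = (I*sqrt(5686))/10454 = (I*sqrt(5686))*(1/10454) = I*sqrt(5686)/10454 ≈ 0.0072131*I)
q*v = (I*sqrt(5686)/10454)*(-2) = -I*sqrt(5686)/5227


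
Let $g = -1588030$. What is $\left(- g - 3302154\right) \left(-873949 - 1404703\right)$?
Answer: $3905892080848$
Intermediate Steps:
$\left(- g - 3302154\right) \left(-873949 - 1404703\right) = \left(\left(-1\right) \left(-1588030\right) - 3302154\right) \left(-873949 - 1404703\right) = \left(1588030 - 3302154\right) \left(-2278652\right) = \left(-1714124\right) \left(-2278652\right) = 3905892080848$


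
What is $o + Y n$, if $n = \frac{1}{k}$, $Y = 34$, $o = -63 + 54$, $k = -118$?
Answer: $- \frac{548}{59} \approx -9.2881$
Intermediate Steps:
$o = -9$
$n = - \frac{1}{118}$ ($n = \frac{1}{-118} = - \frac{1}{118} \approx -0.0084746$)
$o + Y n = -9 + 34 \left(- \frac{1}{118}\right) = -9 - \frac{17}{59} = - \frac{548}{59}$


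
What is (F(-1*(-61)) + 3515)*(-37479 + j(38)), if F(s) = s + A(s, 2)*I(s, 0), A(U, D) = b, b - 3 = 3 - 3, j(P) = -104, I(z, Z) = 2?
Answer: -134622306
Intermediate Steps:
b = 3 (b = 3 + (3 - 3) = 3 + 0 = 3)
A(U, D) = 3
F(s) = 6 + s (F(s) = s + 3*2 = s + 6 = 6 + s)
(F(-1*(-61)) + 3515)*(-37479 + j(38)) = ((6 - 1*(-61)) + 3515)*(-37479 - 104) = ((6 + 61) + 3515)*(-37583) = (67 + 3515)*(-37583) = 3582*(-37583) = -134622306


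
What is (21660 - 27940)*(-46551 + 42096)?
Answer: 27977400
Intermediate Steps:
(21660 - 27940)*(-46551 + 42096) = -6280*(-4455) = 27977400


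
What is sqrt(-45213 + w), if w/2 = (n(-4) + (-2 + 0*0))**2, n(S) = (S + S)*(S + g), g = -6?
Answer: I*sqrt(33045) ≈ 181.78*I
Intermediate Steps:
n(S) = 2*S*(-6 + S) (n(S) = (S + S)*(S - 6) = (2*S)*(-6 + S) = 2*S*(-6 + S))
w = 12168 (w = 2*(2*(-4)*(-6 - 4) + (-2 + 0*0))**2 = 2*(2*(-4)*(-10) + (-2 + 0))**2 = 2*(80 - 2)**2 = 2*78**2 = 2*6084 = 12168)
sqrt(-45213 + w) = sqrt(-45213 + 12168) = sqrt(-33045) = I*sqrt(33045)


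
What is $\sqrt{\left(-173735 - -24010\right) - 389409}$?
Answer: $i \sqrt{539134} \approx 734.26 i$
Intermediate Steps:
$\sqrt{\left(-173735 - -24010\right) - 389409} = \sqrt{\left(-173735 + \left(-76209 + 100219\right)\right) - 389409} = \sqrt{\left(-173735 + 24010\right) - 389409} = \sqrt{-149725 - 389409} = \sqrt{-539134} = i \sqrt{539134}$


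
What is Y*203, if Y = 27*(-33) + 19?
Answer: -177016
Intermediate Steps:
Y = -872 (Y = -891 + 19 = -872)
Y*203 = -872*203 = -177016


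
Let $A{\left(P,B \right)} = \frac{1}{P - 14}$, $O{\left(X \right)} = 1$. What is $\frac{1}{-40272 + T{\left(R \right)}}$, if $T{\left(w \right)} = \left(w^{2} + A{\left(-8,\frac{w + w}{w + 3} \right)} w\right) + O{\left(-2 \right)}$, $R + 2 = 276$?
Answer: $\frac{11}{382718} \approx 2.8742 \cdot 10^{-5}$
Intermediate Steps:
$R = 274$ ($R = -2 + 276 = 274$)
$A{\left(P,B \right)} = \frac{1}{-14 + P}$
$T{\left(w \right)} = 1 + w^{2} - \frac{w}{22}$ ($T{\left(w \right)} = \left(w^{2} + \frac{w}{-14 - 8}\right) + 1 = \left(w^{2} + \frac{w}{-22}\right) + 1 = \left(w^{2} - \frac{w}{22}\right) + 1 = 1 + w^{2} - \frac{w}{22}$)
$\frac{1}{-40272 + T{\left(R \right)}} = \frac{1}{-40272 + \left(1 + 274^{2} - \frac{137}{11}\right)} = \frac{1}{-40272 + \left(1 + 75076 - \frac{137}{11}\right)} = \frac{1}{-40272 + \frac{825710}{11}} = \frac{1}{\frac{382718}{11}} = \frac{11}{382718}$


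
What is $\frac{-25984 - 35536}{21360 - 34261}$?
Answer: $\frac{61520}{12901} \approx 4.7686$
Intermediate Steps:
$\frac{-25984 - 35536}{21360 - 34261} = - \frac{61520}{-12901} = \left(-61520\right) \left(- \frac{1}{12901}\right) = \frac{61520}{12901}$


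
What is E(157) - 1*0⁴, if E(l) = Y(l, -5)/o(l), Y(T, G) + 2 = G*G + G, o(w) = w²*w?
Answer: 18/3869893 ≈ 4.6513e-6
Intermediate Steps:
o(w) = w³
Y(T, G) = -2 + G + G² (Y(T, G) = -2 + (G*G + G) = -2 + (G² + G) = -2 + (G + G²) = -2 + G + G²)
E(l) = 18/l³ (E(l) = (-2 - 5 + (-5)²)/(l³) = (-2 - 5 + 25)/l³ = 18/l³)
E(157) - 1*0⁴ = 18/157³ - 1*0⁴ = 18*(1/3869893) - 1*0 = 18/3869893 + 0 = 18/3869893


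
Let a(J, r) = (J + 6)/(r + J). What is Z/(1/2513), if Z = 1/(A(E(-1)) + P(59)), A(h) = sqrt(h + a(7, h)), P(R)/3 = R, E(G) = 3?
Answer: 4448010/313247 - 2513*sqrt(430)/313247 ≈ 14.033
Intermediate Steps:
a(J, r) = (6 + J)/(J + r)
P(R) = 3*R
A(h) = sqrt(h + 13/(7 + h)) (A(h) = sqrt(h + (6 + 7)/(7 + h)) = sqrt(h + 13/(7 + h)))
Z = 1/(177 + sqrt(430)/10) (Z = 1/(sqrt((13 + 3*(7 + 3))/(7 + 3)) + 3*59) = 1/(sqrt((13 + 3*10)/10) + 177) = 1/(sqrt((13 + 30)/10) + 177) = 1/(sqrt((1/10)*43) + 177) = 1/(sqrt(43/10) + 177) = 1/(sqrt(430)/10 + 177) = 1/(177 + sqrt(430)/10) ≈ 0.0055843)
Z/(1/2513) = (1770/313247 - sqrt(430)/313247)/(1/2513) = (1770/313247 - sqrt(430)/313247)*2513 = 4448010/313247 - 2513*sqrt(430)/313247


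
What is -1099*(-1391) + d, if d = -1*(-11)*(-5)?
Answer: 1528654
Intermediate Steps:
d = -55 (d = 11*(-5) = -55)
-1099*(-1391) + d = -1099*(-1391) - 55 = 1528709 - 55 = 1528654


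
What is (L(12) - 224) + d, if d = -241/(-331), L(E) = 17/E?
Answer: -881209/3972 ≈ -221.86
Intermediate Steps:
d = 241/331 (d = -241*(-1/331) = 241/331 ≈ 0.72810)
(L(12) - 224) + d = (17/12 - 224) + 241/331 = -2671/12 + 241/331 = -881209/3972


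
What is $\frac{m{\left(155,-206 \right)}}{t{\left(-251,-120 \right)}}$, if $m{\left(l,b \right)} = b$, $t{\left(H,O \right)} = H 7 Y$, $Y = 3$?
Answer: $\frac{206}{5271} \approx 0.039082$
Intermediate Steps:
$t{\left(H,O \right)} = 21 H$ ($t{\left(H,O \right)} = H 7 \cdot 3 = 7 H 3 = 21 H$)
$\frac{m{\left(155,-206 \right)}}{t{\left(-251,-120 \right)}} = - \frac{206}{21 \left(-251\right)} = - \frac{206}{-5271} = \left(-206\right) \left(- \frac{1}{5271}\right) = \frac{206}{5271}$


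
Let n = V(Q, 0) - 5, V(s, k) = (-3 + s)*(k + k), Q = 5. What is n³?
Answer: -125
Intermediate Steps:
V(s, k) = 2*k*(-3 + s) (V(s, k) = (-3 + s)*(2*k) = 2*k*(-3 + s))
n = -5 (n = 2*0*(-3 + 5) - 5 = 2*0*2 - 5 = 0 - 5 = -5)
n³ = (-5)³ = -125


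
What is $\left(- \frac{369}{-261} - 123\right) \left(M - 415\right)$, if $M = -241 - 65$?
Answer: $\frac{2542246}{29} \approx 87664.0$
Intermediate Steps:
$M = -306$
$\left(- \frac{369}{-261} - 123\right) \left(M - 415\right) = \left(- \frac{369}{-261} - 123\right) \left(-306 - 415\right) = \left(\left(-369\right) \left(- \frac{1}{261}\right) - 123\right) \left(-721\right) = \left(\frac{41}{29} - 123\right) \left(-721\right) = \left(- \frac{3526}{29}\right) \left(-721\right) = \frac{2542246}{29}$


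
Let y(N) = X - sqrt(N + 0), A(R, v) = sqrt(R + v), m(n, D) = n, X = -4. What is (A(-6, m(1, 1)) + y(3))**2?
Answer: (4 + sqrt(3) - I*sqrt(5))**2 ≈ 27.856 - 25.635*I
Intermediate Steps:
y(N) = -4 - sqrt(N) (y(N) = -4 - sqrt(N + 0) = -4 - sqrt(N))
(A(-6, m(1, 1)) + y(3))**2 = (sqrt(-6 + 1) + (-4 - sqrt(3)))**2 = (sqrt(-5) + (-4 - sqrt(3)))**2 = (I*sqrt(5) + (-4 - sqrt(3)))**2 = (-4 - sqrt(3) + I*sqrt(5))**2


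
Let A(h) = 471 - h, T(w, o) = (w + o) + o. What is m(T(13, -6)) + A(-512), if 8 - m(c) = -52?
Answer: 1043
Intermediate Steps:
T(w, o) = w + 2*o (T(w, o) = (o + w) + o = w + 2*o)
m(c) = 60 (m(c) = 8 - 1*(-52) = 8 + 52 = 60)
m(T(13, -6)) + A(-512) = 60 + (471 - 1*(-512)) = 60 + (471 + 512) = 60 + 983 = 1043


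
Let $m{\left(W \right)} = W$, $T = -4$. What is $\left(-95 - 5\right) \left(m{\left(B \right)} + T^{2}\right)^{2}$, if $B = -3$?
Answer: $-16900$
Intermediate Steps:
$\left(-95 - 5\right) \left(m{\left(B \right)} + T^{2}\right)^{2} = \left(-95 - 5\right) \left(-3 + \left(-4\right)^{2}\right)^{2} = - 100 \left(-3 + 16\right)^{2} = - 100 \cdot 13^{2} = \left(-100\right) 169 = -16900$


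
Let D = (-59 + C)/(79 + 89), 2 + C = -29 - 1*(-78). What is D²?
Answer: 1/196 ≈ 0.0051020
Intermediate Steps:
C = 47 (C = -2 + (-29 - 1*(-78)) = -2 + (-29 + 78) = -2 + 49 = 47)
D = -1/14 (D = (-59 + 47)/(79 + 89) = -12/168 = -12*1/168 = -1/14 ≈ -0.071429)
D² = (-1/14)² = 1/196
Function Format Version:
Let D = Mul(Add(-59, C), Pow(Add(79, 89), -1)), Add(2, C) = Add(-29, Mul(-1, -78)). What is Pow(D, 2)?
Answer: Rational(1, 196) ≈ 0.0051020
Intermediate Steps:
C = 47 (C = Add(-2, Add(-29, Mul(-1, -78))) = Add(-2, Add(-29, 78)) = Add(-2, 49) = 47)
D = Rational(-1, 14) (D = Mul(Add(-59, 47), Pow(Add(79, 89), -1)) = Mul(-12, Pow(168, -1)) = Mul(-12, Rational(1, 168)) = Rational(-1, 14) ≈ -0.071429)
Pow(D, 2) = Pow(Rational(-1, 14), 2) = Rational(1, 196)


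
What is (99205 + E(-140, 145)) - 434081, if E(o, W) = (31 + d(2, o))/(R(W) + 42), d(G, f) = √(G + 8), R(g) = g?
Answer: -62621781/187 + √10/187 ≈ -3.3488e+5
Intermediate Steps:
d(G, f) = √(8 + G)
E(o, W) = (31 + √10)/(42 + W) (E(o, W) = (31 + √(8 + 2))/(W + 42) = (31 + √10)/(42 + W))
(99205 + E(-140, 145)) - 434081 = (99205 + (31 + √10)/(42 + 145)) - 434081 = (99205 + (31 + √10)/187) - 434081 = (99205 + (31/187 + √10/187)) - 434081 = (18551366/187 + √10/187) - 434081 = -62621781/187 + √10/187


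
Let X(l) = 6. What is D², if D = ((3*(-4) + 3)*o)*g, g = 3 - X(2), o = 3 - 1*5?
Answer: 2916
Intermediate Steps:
o = -2 (o = 3 - 5 = -2)
g = -3 (g = 3 - 1*6 = 3 - 6 = -3)
D = -54 (D = ((3*(-4) + 3)*(-2))*(-3) = ((-12 + 3)*(-2))*(-3) = -9*(-2)*(-3) = 18*(-3) = -54)
D² = (-54)² = 2916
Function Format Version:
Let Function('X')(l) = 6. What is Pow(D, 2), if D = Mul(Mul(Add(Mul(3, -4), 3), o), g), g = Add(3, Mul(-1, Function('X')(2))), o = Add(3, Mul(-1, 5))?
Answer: 2916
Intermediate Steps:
o = -2 (o = Add(3, -5) = -2)
g = -3 (g = Add(3, Mul(-1, 6)) = Add(3, -6) = -3)
D = -54 (D = Mul(Mul(Add(Mul(3, -4), 3), -2), -3) = Mul(Mul(Add(-12, 3), -2), -3) = Mul(Mul(-9, -2), -3) = Mul(18, -3) = -54)
Pow(D, 2) = Pow(-54, 2) = 2916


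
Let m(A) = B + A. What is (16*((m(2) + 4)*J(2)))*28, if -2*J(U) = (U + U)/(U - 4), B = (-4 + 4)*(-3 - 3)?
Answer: 2688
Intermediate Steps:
B = 0 (B = 0*(-6) = 0)
m(A) = A (m(A) = 0 + A = A)
J(U) = -U/(-4 + U) (J(U) = -(U + U)/(2*(U - 4)) = -2*U/(2*(-4 + U)) = -U/(-4 + U))
(16*((m(2) + 4)*J(2)))*28 = (16*((2 + 4)*(-1*2/(-4 + 2))))*28 = (16*(6*(-1*2/(-2))))*28 = (16*(6*(-1*2*(-½))))*28 = (16*(6*1))*28 = (16*6)*28 = 96*28 = 2688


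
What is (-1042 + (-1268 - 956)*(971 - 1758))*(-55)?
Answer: -96208530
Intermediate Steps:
(-1042 + (-1268 - 956)*(971 - 1758))*(-55) = (-1042 - 2224*(-787))*(-55) = (-1042 + 1750288)*(-55) = 1749246*(-55) = -96208530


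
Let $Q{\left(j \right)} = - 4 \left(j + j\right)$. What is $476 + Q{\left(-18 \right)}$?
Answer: $620$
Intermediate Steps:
$Q{\left(j \right)} = - 8 j$ ($Q{\left(j \right)} = - 4 \cdot 2 j = - 8 j$)
$476 + Q{\left(-18 \right)} = 476 - -144 = 476 + 144 = 620$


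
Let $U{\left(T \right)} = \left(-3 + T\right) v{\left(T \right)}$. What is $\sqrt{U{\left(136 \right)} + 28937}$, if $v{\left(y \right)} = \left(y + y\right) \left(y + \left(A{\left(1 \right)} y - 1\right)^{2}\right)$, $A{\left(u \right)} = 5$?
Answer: $\sqrt{16683568089} \approx 1.2916 \cdot 10^{5}$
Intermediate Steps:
$v{\left(y \right)} = 2 y \left(y + \left(-1 + 5 y\right)^{2}\right)$ ($v{\left(y \right)} = \left(y + y\right) \left(y + \left(5 y - 1\right)^{2}\right) = 2 y \left(y + \left(-1 + 5 y\right)^{2}\right)$)
$U{\left(T \right)} = 2 T \left(-3 + T\right) \left(T + \left(-1 + 5 T\right)^{2}\right)$ ($U{\left(T \right)} = \left(-3 + T\right) 2 T \left(T + \left(-1 + 5 T\right)^{2}\right) = 2 T \left(-3 + T\right) \left(T + \left(-1 + 5 T\right)^{2}\right)$)
$\sqrt{U{\left(136 \right)} + 28937} = \sqrt{2 \cdot 136 \left(-3 + 136\right) \left(136 + \left(-1 + 5 \cdot 136\right)^{2}\right) + 28937} = \sqrt{2 \cdot 136 \cdot 133 \left(136 + \left(-1 + 680\right)^{2}\right) + 28937} = \sqrt{2 \cdot 136 \cdot 133 \left(136 + 679^{2}\right) + 28937} = \sqrt{2 \cdot 136 \cdot 133 \left(136 + 461041\right) + 28937} = \sqrt{2 \cdot 136 \cdot 133 \cdot 461177 + 28937} = \sqrt{16683539152 + 28937} = \sqrt{16683568089}$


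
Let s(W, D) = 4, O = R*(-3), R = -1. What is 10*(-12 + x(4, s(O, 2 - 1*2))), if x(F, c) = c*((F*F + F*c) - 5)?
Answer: 960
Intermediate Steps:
O = 3 (O = -1*(-3) = 3)
x(F, c) = c*(-5 + F² + F*c) (x(F, c) = c*((F² + F*c) - 5) = c*(-5 + F² + F*c))
10*(-12 + x(4, s(O, 2 - 1*2))) = 10*(-12 + 4*(-5 + 4² + 4*4)) = 10*(-12 + 4*(-5 + 16 + 16)) = 10*(-12 + 4*27) = 10*(-12 + 108) = 10*96 = 960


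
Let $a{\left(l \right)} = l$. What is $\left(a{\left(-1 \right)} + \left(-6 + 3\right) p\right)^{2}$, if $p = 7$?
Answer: $484$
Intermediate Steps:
$\left(a{\left(-1 \right)} + \left(-6 + 3\right) p\right)^{2} = \left(-1 + \left(-6 + 3\right) 7\right)^{2} = \left(-1 - 21\right)^{2} = \left(-22\right)^{2} = 484$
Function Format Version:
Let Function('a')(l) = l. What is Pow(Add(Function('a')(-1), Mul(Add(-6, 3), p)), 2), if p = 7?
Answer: 484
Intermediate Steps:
Pow(Add(Function('a')(-1), Mul(Add(-6, 3), p)), 2) = Pow(Add(-1, Mul(Add(-6, 3), 7)), 2) = Pow(Add(-1, Mul(-3, 7)), 2) = Pow(Add(-1, -21), 2) = Pow(-22, 2) = 484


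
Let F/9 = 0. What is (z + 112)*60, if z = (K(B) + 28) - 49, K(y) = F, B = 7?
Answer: 5460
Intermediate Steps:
F = 0 (F = 9*0 = 0)
K(y) = 0
z = -21 (z = (0 + 28) - 49 = 28 - 49 = -21)
(z + 112)*60 = (-21 + 112)*60 = 91*60 = 5460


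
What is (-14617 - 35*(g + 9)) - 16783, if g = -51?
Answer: -29930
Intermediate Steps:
(-14617 - 35*(g + 9)) - 16783 = (-14617 - 35*(-51 + 9)) - 16783 = (-14617 - 35*(-42)) - 16783 = (-14617 + 1470) - 16783 = -13147 - 16783 = -29930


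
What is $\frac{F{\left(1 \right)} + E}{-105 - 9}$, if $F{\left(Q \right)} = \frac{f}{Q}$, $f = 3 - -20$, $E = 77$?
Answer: $- \frac{50}{57} \approx -0.87719$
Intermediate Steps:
$f = 23$ ($f = 3 + 20 = 23$)
$F{\left(Q \right)} = \frac{23}{Q}$
$\frac{F{\left(1 \right)} + E}{-105 - 9} = \frac{\frac{23}{1} + 77}{-105 - 9} = \frac{23 \cdot 1 + 77}{-114} = \left(23 + 77\right) \left(- \frac{1}{114}\right) = 100 \left(- \frac{1}{114}\right) = - \frac{50}{57}$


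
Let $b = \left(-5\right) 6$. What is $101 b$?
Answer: $-3030$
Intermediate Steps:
$b = -30$
$101 b = 101 \left(-30\right) = -3030$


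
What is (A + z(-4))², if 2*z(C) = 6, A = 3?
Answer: 36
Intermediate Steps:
z(C) = 3 (z(C) = (½)*6 = 3)
(A + z(-4))² = (3 + 3)² = 6² = 36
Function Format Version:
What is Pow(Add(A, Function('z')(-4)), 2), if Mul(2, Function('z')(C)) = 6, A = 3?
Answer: 36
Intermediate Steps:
Function('z')(C) = 3 (Function('z')(C) = Mul(Rational(1, 2), 6) = 3)
Pow(Add(A, Function('z')(-4)), 2) = Pow(Add(3, 3), 2) = Pow(6, 2) = 36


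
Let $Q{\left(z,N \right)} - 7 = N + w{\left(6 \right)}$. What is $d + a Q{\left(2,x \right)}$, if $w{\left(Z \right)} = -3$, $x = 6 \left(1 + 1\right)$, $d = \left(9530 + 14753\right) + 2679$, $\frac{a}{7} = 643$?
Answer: $98978$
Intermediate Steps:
$a = 4501$ ($a = 7 \cdot 643 = 4501$)
$d = 26962$ ($d = 24283 + 2679 = 26962$)
$x = 12$ ($x = 6 \cdot 2 = 12$)
$Q{\left(z,N \right)} = 4 + N$ ($Q{\left(z,N \right)} = 7 + \left(N - 3\right) = 7 + \left(-3 + N\right) = 4 + N$)
$d + a Q{\left(2,x \right)} = 26962 + 4501 \left(4 + 12\right) = 26962 + 4501 \cdot 16 = 26962 + 72016 = 98978$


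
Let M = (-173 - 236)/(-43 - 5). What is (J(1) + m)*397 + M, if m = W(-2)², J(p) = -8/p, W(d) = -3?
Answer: 19465/48 ≈ 405.52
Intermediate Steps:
m = 9 (m = (-3)² = 9)
M = 409/48 (M = -409/(-48) = -409*(-1/48) = 409/48 ≈ 8.5208)
(J(1) + m)*397 + M = (-8/1 + 9)*397 + 409/48 = (-8*1 + 9)*397 + 409/48 = (-8 + 9)*397 + 409/48 = 1*397 + 409/48 = 397 + 409/48 = 19465/48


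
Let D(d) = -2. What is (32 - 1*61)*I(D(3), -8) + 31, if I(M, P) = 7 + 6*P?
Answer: 1220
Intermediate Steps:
(32 - 1*61)*I(D(3), -8) + 31 = (32 - 1*61)*(7 + 6*(-8)) + 31 = (32 - 61)*(7 - 48) + 31 = -29*(-41) + 31 = 1189 + 31 = 1220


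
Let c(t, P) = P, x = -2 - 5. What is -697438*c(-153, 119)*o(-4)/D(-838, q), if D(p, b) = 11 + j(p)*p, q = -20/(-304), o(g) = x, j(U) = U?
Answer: 580965854/702255 ≈ 827.29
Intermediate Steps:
x = -7
o(g) = -7
q = 5/76 (q = -20*(-1/304) = 5/76 ≈ 0.065789)
D(p, b) = 11 + p**2 (D(p, b) = 11 + p*p = 11 + p**2)
-697438*c(-153, 119)*o(-4)/D(-838, q) = -697438*(-833/(11 + (-838)**2)) = -697438*(-833/(11 + 702244)) = -697438/(702255*(-1/833)) = -697438/(-702255/833) = -697438*(-833/702255) = 580965854/702255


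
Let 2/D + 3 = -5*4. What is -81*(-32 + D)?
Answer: 59778/23 ≈ 2599.0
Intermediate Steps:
D = -2/23 (D = 2/(-3 - 5*4) = 2/(-3 - 20) = 2/(-23) = 2*(-1/23) = -2/23 ≈ -0.086957)
-81*(-32 + D) = -81*(-32 - 2/23) = -81*(-738/23) = 59778/23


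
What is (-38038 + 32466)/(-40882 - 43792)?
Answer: 2786/42337 ≈ 0.065805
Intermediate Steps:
(-38038 + 32466)/(-40882 - 43792) = -5572/(-84674) = -5572*(-1/84674) = 2786/42337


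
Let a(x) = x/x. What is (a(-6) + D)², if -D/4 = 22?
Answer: 7569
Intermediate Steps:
a(x) = 1
D = -88 (D = -4*22 = -88)
(a(-6) + D)² = (1 - 88)² = (-87)² = 7569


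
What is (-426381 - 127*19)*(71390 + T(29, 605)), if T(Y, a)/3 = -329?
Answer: -30188383982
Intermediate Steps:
T(Y, a) = -987 (T(Y, a) = 3*(-329) = -987)
(-426381 - 127*19)*(71390 + T(29, 605)) = (-426381 - 127*19)*(71390 - 987) = (-426381 - 2413)*70403 = -428794*70403 = -30188383982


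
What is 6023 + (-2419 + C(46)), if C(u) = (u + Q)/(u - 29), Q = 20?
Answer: 61334/17 ≈ 3607.9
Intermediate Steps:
C(u) = (20 + u)/(-29 + u) (C(u) = (u + 20)/(u - 29) = (20 + u)/(-29 + u))
6023 + (-2419 + C(46)) = 6023 + (-2419 + (20 + 46)/(-29 + 46)) = 6023 + (-2419 + 66/17) = 6023 - 41057/17 = 61334/17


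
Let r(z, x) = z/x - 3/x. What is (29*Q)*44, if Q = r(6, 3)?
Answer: 1276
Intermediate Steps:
r(z, x) = -3/x + z/x
Q = 1 (Q = (-3 + 6)/3 = (⅓)*3 = 1)
(29*Q)*44 = (29*1)*44 = 29*44 = 1276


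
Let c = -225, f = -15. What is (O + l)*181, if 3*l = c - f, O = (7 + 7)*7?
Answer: 5068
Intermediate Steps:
O = 98 (O = 14*7 = 98)
l = -70 (l = (-225 - 1*(-15))/3 = (-225 + 15)/3 = (1/3)*(-210) = -70)
(O + l)*181 = (98 - 70)*181 = 28*181 = 5068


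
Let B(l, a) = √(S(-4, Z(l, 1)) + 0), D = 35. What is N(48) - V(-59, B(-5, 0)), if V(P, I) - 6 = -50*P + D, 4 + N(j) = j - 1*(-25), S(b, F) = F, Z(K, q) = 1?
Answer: -2922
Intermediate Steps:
B(l, a) = 1 (B(l, a) = √(1 + 0) = √1 = 1)
N(j) = 21 + j (N(j) = -4 + (j - 1*(-25)) = -4 + (j + 25) = -4 + (25 + j) = 21 + j)
V(P, I) = 41 - 50*P (V(P, I) = 6 + (-50*P + 35) = 6 + (35 - 50*P) = 41 - 50*P)
N(48) - V(-59, B(-5, 0)) = (21 + 48) - (41 - 50*(-59)) = 69 - (41 + 2950) = 69 - 1*2991 = 69 - 2991 = -2922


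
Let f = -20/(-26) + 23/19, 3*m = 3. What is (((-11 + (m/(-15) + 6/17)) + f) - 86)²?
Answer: 35602928978761/3967110225 ≈ 8974.5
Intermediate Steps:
m = 1 (m = (⅓)*3 = 1)
f = 489/247 (f = -20*(-1/26) + 23*(1/19) = 10/13 + 23/19 = 489/247 ≈ 1.9798)
(((-11 + (m/(-15) + 6/17)) + f) - 86)² = (((-11 + (1/(-15) + 6/17)) + 489/247) - 86)² = (((-11 + (1*(-1/15) + 6*(1/17))) + 489/247) - 86)² = (((-11 + (-1/15 + 6/17)) + 489/247) - 86)² = (((-11 + 73/255) + 489/247) - 86)² = ((-2732/255 + 489/247) - 86)² = (-550109/62985 - 86)² = (-5966819/62985)² = 35602928978761/3967110225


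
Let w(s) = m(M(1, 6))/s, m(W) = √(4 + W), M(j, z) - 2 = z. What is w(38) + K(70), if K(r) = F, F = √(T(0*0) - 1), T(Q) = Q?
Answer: I + √3/19 ≈ 0.091161 + 1.0*I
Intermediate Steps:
M(j, z) = 2 + z
F = I (F = √(0*0 - 1) = √(0 - 1) = √(-1) = I ≈ 1.0*I)
w(s) = 2*√3/s (w(s) = √(4 + (2 + 6))/s = √(4 + 8)/s = √12/s = (2*√3)/s = 2*√3/s)
K(r) = I
w(38) + K(70) = 2*√3/38 + I = 2*√3*(1/38) + I = √3/19 + I = I + √3/19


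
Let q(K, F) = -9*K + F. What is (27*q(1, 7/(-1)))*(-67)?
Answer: 28944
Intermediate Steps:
q(K, F) = F - 9*K
(27*q(1, 7/(-1)))*(-67) = (27*(7/(-1) - 9*1))*(-67) = (27*(7*(-1) - 9))*(-67) = (27*(-7 - 9))*(-67) = (27*(-16))*(-67) = -432*(-67) = 28944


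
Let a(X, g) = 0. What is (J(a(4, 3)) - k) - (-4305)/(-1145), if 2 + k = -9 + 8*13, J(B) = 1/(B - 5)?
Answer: -111019/1145 ≈ -96.960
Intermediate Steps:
J(B) = 1/(-5 + B)
k = 93 (k = -2 + (-9 + 8*13) = -2 + (-9 + 104) = -2 + 95 = 93)
(J(a(4, 3)) - k) - (-4305)/(-1145) = (1/(-5 + 0) - 1*93) - (-4305)/(-1145) = (1/(-5) - 93) - (-4305)*(-1)/1145 = (-⅕ - 93) - 1*861/229 = -466/5 - 861/229 = -111019/1145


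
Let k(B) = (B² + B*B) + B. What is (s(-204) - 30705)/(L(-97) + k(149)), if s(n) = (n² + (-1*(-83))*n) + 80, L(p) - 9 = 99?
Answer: -5941/44659 ≈ -0.13303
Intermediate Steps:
k(B) = B + 2*B² (k(B) = (B² + B²) + B = 2*B² + B = B + 2*B²)
L(p) = 108 (L(p) = 9 + 99 = 108)
s(n) = 80 + n² + 83*n (s(n) = (n² + 83*n) + 80 = 80 + n² + 83*n)
(s(-204) - 30705)/(L(-97) + k(149)) = ((80 + (-204)² + 83*(-204)) - 30705)/(108 + 149*(1 + 2*149)) = ((80 + 41616 - 16932) - 30705)/(108 + 149*(1 + 298)) = (24764 - 30705)/(108 + 149*299) = -5941/(108 + 44551) = -5941/44659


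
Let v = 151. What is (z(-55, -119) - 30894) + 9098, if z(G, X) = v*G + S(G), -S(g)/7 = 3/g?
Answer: -1655534/55 ≈ -30101.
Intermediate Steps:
S(g) = -21/g
z(G, X) = -21/G + 151*G (z(G, X) = 151*G - 21/G = -21/G + 151*G)
(z(-55, -119) - 30894) + 9098 = ((-21/(-55) + 151*(-55)) - 30894) + 9098 = ((-21*(-1/55) - 8305) - 30894) + 9098 = ((21/55 - 8305) - 30894) + 9098 = (-456754/55 - 30894) + 9098 = -2155924/55 + 9098 = -1655534/55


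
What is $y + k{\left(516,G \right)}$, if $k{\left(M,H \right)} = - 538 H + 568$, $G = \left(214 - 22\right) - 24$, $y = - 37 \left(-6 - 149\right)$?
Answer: $-84081$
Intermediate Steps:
$y = 5735$ ($y = \left(-37\right) \left(-155\right) = 5735$)
$G = 168$ ($G = 192 - 24 = 168$)
$k{\left(M,H \right)} = 568 - 538 H$
$y + k{\left(516,G \right)} = 5735 + \left(568 - 90384\right) = 5735 - 89816 = -84081$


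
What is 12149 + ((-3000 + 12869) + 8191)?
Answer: 30209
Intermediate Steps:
12149 + ((-3000 + 12869) + 8191) = 12149 + (9869 + 8191) = 12149 + 18060 = 30209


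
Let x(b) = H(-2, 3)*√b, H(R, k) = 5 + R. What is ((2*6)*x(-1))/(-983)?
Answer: -36*I/983 ≈ -0.036623*I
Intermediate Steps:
x(b) = 3*√b (x(b) = (5 - 2)*√b = 3*√b)
((2*6)*x(-1))/(-983) = ((2*6)*(3*√(-1)))/(-983) = (12*(3*I))*(-1/983) = (36*I)*(-1/983) = -36*I/983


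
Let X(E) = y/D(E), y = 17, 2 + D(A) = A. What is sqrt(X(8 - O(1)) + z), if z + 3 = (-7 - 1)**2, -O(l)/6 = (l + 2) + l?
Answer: sqrt(55410)/30 ≈ 7.8464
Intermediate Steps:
D(A) = -2 + A
O(l) = -12 - 12*l (O(l) = -6*((l + 2) + l) = -6*((2 + l) + l) = -6*(2 + 2*l) = -12 - 12*l)
z = 61 (z = -3 + (-7 - 1)**2 = -3 + (-8)**2 = -3 + 64 = 61)
X(E) = 17/(-2 + E)
sqrt(X(8 - O(1)) + z) = sqrt(17/(-2 + (8 - (-12 - 12*1))) + 61) = sqrt(17/(-2 + (8 - (-12 - 12))) + 61) = sqrt(17/(-2 + (8 - 1*(-24))) + 61) = sqrt(17/(-2 + (8 + 24)) + 61) = sqrt(17/(-2 + 32) + 61) = sqrt(17/30 + 61) = sqrt(1847/30) = sqrt(55410)/30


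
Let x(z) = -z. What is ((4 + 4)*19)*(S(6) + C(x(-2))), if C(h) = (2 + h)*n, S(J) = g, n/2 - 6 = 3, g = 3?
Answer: 11400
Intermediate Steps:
n = 18 (n = 12 + 2*3 = 12 + 6 = 18)
S(J) = 3
C(h) = 36 + 18*h (C(h) = (2 + h)*18 = 36 + 18*h)
((4 + 4)*19)*(S(6) + C(x(-2))) = ((4 + 4)*19)*(3 + (36 + 18*(-1*(-2)))) = (8*19)*(3 + (36 + 18*2)) = 152*(3 + (36 + 36)) = 152*(3 + 72) = 152*75 = 11400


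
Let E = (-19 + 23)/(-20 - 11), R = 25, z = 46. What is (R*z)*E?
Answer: -4600/31 ≈ -148.39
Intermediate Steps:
E = -4/31 (E = 4/(-31) = 4*(-1/31) = -4/31 ≈ -0.12903)
(R*z)*E = (25*46)*(-4/31) = 1150*(-4/31) = -4600/31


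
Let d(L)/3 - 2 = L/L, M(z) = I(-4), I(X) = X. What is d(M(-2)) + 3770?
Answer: 3779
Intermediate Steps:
M(z) = -4
d(L) = 9 (d(L) = 6 + 3*(L/L) = 6 + 3*1 = 6 + 3 = 9)
d(M(-2)) + 3770 = 9 + 3770 = 3779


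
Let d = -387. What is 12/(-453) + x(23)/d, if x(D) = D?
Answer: -5021/58437 ≈ -0.085922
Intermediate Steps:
12/(-453) + x(23)/d = 12/(-453) + 23/(-387) = 12*(-1/453) + 23*(-1/387) = -4/151 - 23/387 = -5021/58437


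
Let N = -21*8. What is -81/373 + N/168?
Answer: -454/373 ≈ -1.2172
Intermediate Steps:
N = -168
-81/373 + N/168 = -81/373 - 168/168 = -81*1/373 - 168*1/168 = -81/373 - 1 = -454/373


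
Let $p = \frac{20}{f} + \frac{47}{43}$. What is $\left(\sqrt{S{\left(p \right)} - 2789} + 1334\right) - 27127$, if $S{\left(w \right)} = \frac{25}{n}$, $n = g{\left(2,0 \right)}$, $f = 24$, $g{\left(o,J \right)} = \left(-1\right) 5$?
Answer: $-25793 + i \sqrt{2794} \approx -25793.0 + 52.858 i$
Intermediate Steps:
$g{\left(o,J \right)} = -5$
$n = -5$
$p = \frac{497}{258}$ ($p = \frac{20}{24} + \frac{47}{43} = 20 \cdot \frac{1}{24} + 47 \cdot \frac{1}{43} = \frac{5}{6} + \frac{47}{43} = \frac{497}{258} \approx 1.9264$)
$S{\left(w \right)} = -5$ ($S{\left(w \right)} = \frac{25}{-5} = 25 \left(- \frac{1}{5}\right) = -5$)
$\left(\sqrt{S{\left(p \right)} - 2789} + 1334\right) - 27127 = \left(\sqrt{-5 - 2789} + 1334\right) - 27127 = \left(\sqrt{-2794} + 1334\right) - 27127 = \left(i \sqrt{2794} + 1334\right) - 27127 = \left(1334 + i \sqrt{2794}\right) - 27127 = -25793 + i \sqrt{2794}$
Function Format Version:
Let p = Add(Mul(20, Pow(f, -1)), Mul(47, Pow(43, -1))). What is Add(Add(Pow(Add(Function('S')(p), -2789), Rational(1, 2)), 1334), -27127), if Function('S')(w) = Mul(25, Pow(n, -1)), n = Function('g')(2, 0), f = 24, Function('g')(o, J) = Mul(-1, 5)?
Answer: Add(-25793, Mul(I, Pow(2794, Rational(1, 2)))) ≈ Add(-25793., Mul(52.858, I))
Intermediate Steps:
Function('g')(o, J) = -5
n = -5
p = Rational(497, 258) (p = Add(Mul(20, Pow(24, -1)), Mul(47, Pow(43, -1))) = Add(Mul(20, Rational(1, 24)), Mul(47, Rational(1, 43))) = Add(Rational(5, 6), Rational(47, 43)) = Rational(497, 258) ≈ 1.9264)
Function('S')(w) = -5 (Function('S')(w) = Mul(25, Pow(-5, -1)) = Mul(25, Rational(-1, 5)) = -5)
Add(Add(Pow(Add(Function('S')(p), -2789), Rational(1, 2)), 1334), -27127) = Add(Add(Pow(Add(-5, -2789), Rational(1, 2)), 1334), -27127) = Add(Add(Pow(-2794, Rational(1, 2)), 1334), -27127) = Add(Add(Mul(I, Pow(2794, Rational(1, 2))), 1334), -27127) = Add(Add(1334, Mul(I, Pow(2794, Rational(1, 2)))), -27127) = Add(-25793, Mul(I, Pow(2794, Rational(1, 2))))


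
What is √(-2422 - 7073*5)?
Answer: I*√37787 ≈ 194.39*I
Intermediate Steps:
√(-2422 - 7073*5) = √(-2422 - 35365) = √(-37787) = I*√37787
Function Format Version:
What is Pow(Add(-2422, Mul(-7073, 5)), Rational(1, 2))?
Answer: Mul(I, Pow(37787, Rational(1, 2))) ≈ Mul(194.39, I)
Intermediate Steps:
Pow(Add(-2422, Mul(-7073, 5)), Rational(1, 2)) = Pow(Add(-2422, -35365), Rational(1, 2)) = Pow(-37787, Rational(1, 2)) = Mul(I, Pow(37787, Rational(1, 2)))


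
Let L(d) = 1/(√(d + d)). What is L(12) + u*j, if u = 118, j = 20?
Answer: 2360 + √6/12 ≈ 2360.2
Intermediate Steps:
L(d) = √2/(2*√d) (L(d) = 1/(√(2*d)) = 1/(√2*√d) = √2/(2*√d))
L(12) + u*j = √2/(2*√12) + 118*20 = √2*(√3/6)/2 + 2360 = √6/12 + 2360 = 2360 + √6/12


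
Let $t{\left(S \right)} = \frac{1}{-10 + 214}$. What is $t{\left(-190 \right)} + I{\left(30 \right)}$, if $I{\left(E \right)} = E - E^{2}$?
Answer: $- \frac{177479}{204} \approx -870.0$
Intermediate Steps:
$t{\left(S \right)} = \frac{1}{204}$
$t{\left(-190 \right)} + I{\left(30 \right)} = \frac{1}{204} + 30 \left(1 - 30\right) = \frac{1}{204} + 30 \left(-29\right) = \frac{1}{204} - 870 = - \frac{177479}{204}$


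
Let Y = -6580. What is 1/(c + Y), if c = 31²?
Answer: -1/5619 ≈ -0.00017797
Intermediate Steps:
c = 961
1/(c + Y) = 1/(961 - 6580) = 1/(-5619) = -1/5619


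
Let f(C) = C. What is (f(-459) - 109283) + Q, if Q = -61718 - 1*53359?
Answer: -224819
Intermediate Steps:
Q = -115077 (Q = -61718 - 53359 = -115077)
(f(-459) - 109283) + Q = (-459 - 109283) - 115077 = -109742 - 115077 = -224819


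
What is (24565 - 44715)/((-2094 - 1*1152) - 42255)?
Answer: 20150/45501 ≈ 0.44285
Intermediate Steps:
(24565 - 44715)/((-2094 - 1*1152) - 42255) = -20150/((-2094 - 1152) - 42255) = -20150/(-3246 - 42255) = -20150/(-45501) = -20150*(-1/45501) = 20150/45501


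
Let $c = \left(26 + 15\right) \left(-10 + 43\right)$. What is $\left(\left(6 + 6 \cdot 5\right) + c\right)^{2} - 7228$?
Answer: $1922093$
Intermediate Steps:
$c = 1353$ ($c = 41 \cdot 33 = 1353$)
$\left(\left(6 + 6 \cdot 5\right) + c\right)^{2} - 7228 = \left(\left(6 + 6 \cdot 5\right) + 1353\right)^{2} - 7228 = \left(\left(6 + 30\right) + 1353\right)^{2} - 7228 = \left(36 + 1353\right)^{2} - 7228 = 1389^{2} - 7228 = 1929321 - 7228 = 1922093$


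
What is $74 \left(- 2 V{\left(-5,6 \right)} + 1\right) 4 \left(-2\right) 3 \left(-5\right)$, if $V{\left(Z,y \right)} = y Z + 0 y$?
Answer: $541680$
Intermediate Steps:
$V{\left(Z,y \right)} = Z y$ ($V{\left(Z,y \right)} = Z y + 0 = Z y$)
$74 \left(- 2 V{\left(-5,6 \right)} + 1\right) 4 \left(-2\right) 3 \left(-5\right) = 74 \left(- 2 \left(\left(-5\right) 6\right) + 1\right) 4 \left(-2\right) 3 \left(-5\right) = 74 \left(\left(-2\right) \left(-30\right) + 1\right) \left(-8\right) 3 \left(-5\right) = 74 \left(60 + 1\right) \left(\left(-24\right) \left(-5\right)\right) = 74 \cdot 61 \cdot 120 = 4514 \cdot 120 = 541680$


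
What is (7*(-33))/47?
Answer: -231/47 ≈ -4.9149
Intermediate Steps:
(7*(-33))/47 = -231*1/47 = -231/47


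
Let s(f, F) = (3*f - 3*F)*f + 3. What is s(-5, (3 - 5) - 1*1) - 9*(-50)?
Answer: 483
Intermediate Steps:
s(f, F) = 3 + f*(-3*F + 3*f) (s(f, F) = (-3*F + 3*f)*f + 3 = f*(-3*F + 3*f) + 3 = 3 + f*(-3*F + 3*f))
s(-5, (3 - 5) - 1*1) - 9*(-50) = (3 + 3*(-5)**2 - 3*((3 - 5) - 1*1)*(-5)) - 9*(-50) = (3 + 3*25 - 3*(-2 - 1)*(-5)) + 450 = (3 + 75 - 3*(-3)*(-5)) + 450 = (3 + 75 - 45) + 450 = 33 + 450 = 483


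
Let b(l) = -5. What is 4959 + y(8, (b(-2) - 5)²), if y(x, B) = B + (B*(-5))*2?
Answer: 4059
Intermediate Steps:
y(x, B) = -9*B (y(x, B) = B - 5*B*2 = B - 10*B = -9*B)
4959 + y(8, (b(-2) - 5)²) = 4959 - 9*(-5 - 5)² = 4959 - 9*(-10)² = 4959 - 9*100 = 4959 - 900 = 4059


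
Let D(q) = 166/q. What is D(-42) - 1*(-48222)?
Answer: 1012579/21 ≈ 48218.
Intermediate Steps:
D(-42) - 1*(-48222) = 166/(-42) - 1*(-48222) = 166*(-1/42) + 48222 = -83/21 + 48222 = 1012579/21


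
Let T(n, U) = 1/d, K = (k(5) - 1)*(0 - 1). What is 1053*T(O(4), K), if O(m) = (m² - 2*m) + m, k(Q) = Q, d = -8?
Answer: -1053/8 ≈ -131.63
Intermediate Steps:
K = -4 (K = (5 - 1)*(0 - 1) = 4*(-1) = -4)
O(m) = m² - m
T(n, U) = -⅛ (T(n, U) = 1/(-8) = -⅛)
1053*T(O(4), K) = 1053*(-⅛) = -1053/8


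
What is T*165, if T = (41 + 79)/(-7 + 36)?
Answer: 19800/29 ≈ 682.76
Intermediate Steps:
T = 120/29 ≈ 4.1379
T*165 = (120/29)*165 = 19800/29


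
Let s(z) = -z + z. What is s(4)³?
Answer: 0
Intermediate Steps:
s(z) = 0
s(4)³ = 0³ = 0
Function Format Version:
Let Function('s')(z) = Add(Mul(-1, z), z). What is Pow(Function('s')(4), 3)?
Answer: 0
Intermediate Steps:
Function('s')(z) = 0
Pow(Function('s')(4), 3) = Pow(0, 3) = 0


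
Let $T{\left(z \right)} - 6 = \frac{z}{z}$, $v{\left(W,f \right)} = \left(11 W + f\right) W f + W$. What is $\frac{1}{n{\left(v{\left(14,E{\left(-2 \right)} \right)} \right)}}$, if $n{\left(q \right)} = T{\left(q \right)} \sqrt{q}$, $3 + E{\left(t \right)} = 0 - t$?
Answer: $- \frac{i \sqrt{133}}{3724} \approx - 0.0030968 i$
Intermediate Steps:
$E{\left(t \right)} = -3 - t$ ($E{\left(t \right)} = -3 + \left(0 - t\right) = -3 - t$)
$v{\left(W,f \right)} = W + W f \left(f + 11 W\right)$ ($v{\left(W,f \right)} = \left(f + 11 W\right) W f + W = W \left(f + 11 W\right) f + W = W f \left(f + 11 W\right) + W = W + W f \left(f + 11 W\right)$)
$T{\left(z \right)} = 7$ ($T{\left(z \right)} = 6 + \frac{z}{z} = 6 + 1 = 7$)
$n{\left(q \right)} = 7 \sqrt{q}$
$\frac{1}{n{\left(v{\left(14,E{\left(-2 \right)} \right)} \right)}} = \frac{1}{7 \sqrt{14 \left(1 + \left(-3 - -2\right)^{2} + 11 \cdot 14 \left(-3 - -2\right)\right)}} = \frac{1}{7 \sqrt{14 \left(1 + \left(-3 + 2\right)^{2} + 11 \cdot 14 \left(-3 + 2\right)\right)}} = \frac{1}{7 \sqrt{14 \left(1 + \left(-1\right)^{2} + 11 \cdot 14 \left(-1\right)\right)}} = \frac{1}{7 \sqrt{14 \left(1 + 1 - 154\right)}} = \frac{1}{7 \sqrt{14 \left(-152\right)}} = \frac{1}{7 \sqrt{-2128}} = \frac{1}{7 \cdot 4 i \sqrt{133}} = \frac{1}{28 i \sqrt{133}} = - \frac{i \sqrt{133}}{3724}$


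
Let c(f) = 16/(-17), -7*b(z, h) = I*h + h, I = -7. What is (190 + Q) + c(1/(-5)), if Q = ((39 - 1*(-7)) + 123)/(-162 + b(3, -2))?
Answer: 3663133/19482 ≈ 188.03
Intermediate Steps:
b(z, h) = 6*h/7 (b(z, h) = -(-7*h + h)/7 = -(-6)*h/7 = 6*h/7)
Q = -1183/1146 (Q = ((39 - 1*(-7)) + 123)/(-162 + (6/7)*(-2)) = ((39 + 7) + 123)/(-162 - 12/7) = (46 + 123)/(-1146/7) = 169*(-7/1146) = -1183/1146 ≈ -1.0323)
c(f) = -16/17 (c(f) = 16*(-1/17) = -16/17)
(190 + Q) + c(1/(-5)) = (190 - 1183/1146) - 16/17 = 216557/1146 - 16/17 = 3663133/19482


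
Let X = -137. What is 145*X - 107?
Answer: -19972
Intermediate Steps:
145*X - 107 = 145*(-137) - 107 = -19865 - 107 = -19972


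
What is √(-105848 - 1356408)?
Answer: 4*I*√91391 ≈ 1209.2*I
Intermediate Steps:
√(-105848 - 1356408) = √(-1462256) = 4*I*√91391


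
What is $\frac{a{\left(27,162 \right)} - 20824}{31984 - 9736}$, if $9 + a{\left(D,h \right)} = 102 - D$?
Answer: $- \frac{10379}{11124} \approx -0.93303$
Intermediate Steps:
$a{\left(D,h \right)} = 93 - D$ ($a{\left(D,h \right)} = -9 - \left(-102 + D\right) = 93 - D$)
$\frac{a{\left(27,162 \right)} - 20824}{31984 - 9736} = \frac{\left(93 - 27\right) - 20824}{31984 - 9736} = \frac{\left(93 - 27\right) - 20824}{22248} = \left(66 - 20824\right) \frac{1}{22248} = \left(-20758\right) \frac{1}{22248} = - \frac{10379}{11124}$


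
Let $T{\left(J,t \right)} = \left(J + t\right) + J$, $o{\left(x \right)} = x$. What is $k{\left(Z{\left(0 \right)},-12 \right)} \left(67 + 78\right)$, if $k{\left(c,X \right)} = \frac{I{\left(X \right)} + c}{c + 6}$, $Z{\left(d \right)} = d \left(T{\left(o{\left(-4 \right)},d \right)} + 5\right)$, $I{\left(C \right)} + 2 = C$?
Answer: $- \frac{1015}{3} \approx -338.33$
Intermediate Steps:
$I{\left(C \right)} = -2 + C$
$T{\left(J,t \right)} = t + 2 J$
$Z{\left(d \right)} = d \left(-3 + d\right)$ ($Z{\left(d \right)} = d \left(\left(d + 2 \left(-4\right)\right) + 5\right) = d \left(\left(d - 8\right) + 5\right) = d \left(\left(-8 + d\right) + 5\right) = d \left(-3 + d\right)$)
$k{\left(c,X \right)} = \frac{-2 + X + c}{6 + c}$ ($k{\left(c,X \right)} = \frac{\left(-2 + X\right) + c}{c + 6} = \frac{-2 + X + c}{6 + c}$)
$k{\left(Z{\left(0 \right)},-12 \right)} \left(67 + 78\right) = \frac{-2 - 12 + 0 \left(-3 + 0\right)}{6 + 0 \left(-3 + 0\right)} \left(67 + 78\right) = \frac{-2 - 12 + 0 \left(-3\right)}{6 + 0 \left(-3\right)} 145 = \frac{-2 - 12 + 0}{6 + 0} \cdot 145 = \frac{1}{6} \left(-14\right) 145 = \left(- \frac{7}{3}\right) 145 = - \frac{1015}{3}$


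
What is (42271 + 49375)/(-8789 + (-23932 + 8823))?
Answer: -45823/11949 ≈ -3.8349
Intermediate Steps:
(42271 + 49375)/(-8789 + (-23932 + 8823)) = 91646/(-8789 - 15109) = 91646/(-23898) = 91646*(-1/23898) = -45823/11949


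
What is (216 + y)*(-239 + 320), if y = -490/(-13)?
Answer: 267138/13 ≈ 20549.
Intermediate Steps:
y = 490/13 (y = -490*(-1/13) = 490/13 ≈ 37.692)
(216 + y)*(-239 + 320) = (216 + 490/13)*(-239 + 320) = (3298/13)*81 = 267138/13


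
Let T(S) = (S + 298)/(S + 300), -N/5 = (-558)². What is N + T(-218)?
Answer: -63829580/41 ≈ -1.5568e+6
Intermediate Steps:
N = -1556820 (N = -5*(-558)² = -5*311364 = -1556820)
T(S) = (298 + S)/(300 + S)
N + T(-218) = -1556820 + (298 - 218)/(300 - 218) = -1556820 + 80/82 = -1556820 + (1/82)*80 = -1556820 + 40/41 = -63829580/41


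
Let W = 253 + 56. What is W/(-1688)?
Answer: -309/1688 ≈ -0.18306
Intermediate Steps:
W = 309
W/(-1688) = 309/(-1688) = 309*(-1/1688) = -309/1688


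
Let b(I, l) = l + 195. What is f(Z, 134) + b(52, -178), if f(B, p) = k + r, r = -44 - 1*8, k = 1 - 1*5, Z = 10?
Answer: -39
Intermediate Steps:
b(I, l) = 195 + l
k = -4 (k = 1 - 5 = -4)
r = -52 (r = -44 - 8 = -52)
f(B, p) = -56 (f(B, p) = -4 - 52 = -56)
f(Z, 134) + b(52, -178) = -56 + (195 - 178) = -56 + 17 = -39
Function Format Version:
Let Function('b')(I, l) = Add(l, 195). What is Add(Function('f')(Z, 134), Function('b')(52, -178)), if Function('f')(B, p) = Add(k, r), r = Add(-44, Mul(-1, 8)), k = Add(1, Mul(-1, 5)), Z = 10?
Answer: -39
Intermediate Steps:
Function('b')(I, l) = Add(195, l)
k = -4 (k = Add(1, -5) = -4)
r = -52 (r = Add(-44, -8) = -52)
Function('f')(B, p) = -56 (Function('f')(B, p) = Add(-4, -52) = -56)
Add(Function('f')(Z, 134), Function('b')(52, -178)) = Add(-56, Add(195, -178)) = Add(-56, 17) = -39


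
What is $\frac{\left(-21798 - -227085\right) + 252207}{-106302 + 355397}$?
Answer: $\frac{457494}{249095} \approx 1.8366$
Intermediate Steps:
$\frac{\left(-21798 - -227085\right) + 252207}{-106302 + 355397} = \frac{\left(-21798 + 227085\right) + 252207}{249095} = \left(205287 + 252207\right) \frac{1}{249095} = 457494 \cdot \frac{1}{249095} = \frac{457494}{249095}$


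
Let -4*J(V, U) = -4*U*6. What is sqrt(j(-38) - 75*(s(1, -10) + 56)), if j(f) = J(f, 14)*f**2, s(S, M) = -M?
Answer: sqrt(116346) ≈ 341.10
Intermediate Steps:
J(V, U) = 6*U (J(V, U) = -(-4*U)*6/4 = -(-6)*U = 6*U)
j(f) = 84*f**2 (j(f) = (6*14)*f**2 = 84*f**2)
sqrt(j(-38) - 75*(s(1, -10) + 56)) = sqrt(84*(-38)**2 - 75*(-1*(-10) + 56)) = sqrt(84*1444 - 75*(10 + 56)) = sqrt(121296 - 75*66) = sqrt(121296 - 4950) = sqrt(116346)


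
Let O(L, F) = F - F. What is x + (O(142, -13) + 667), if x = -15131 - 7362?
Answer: -21826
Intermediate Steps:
O(L, F) = 0
x = -22493
x + (O(142, -13) + 667) = -22493 + (0 + 667) = -22493 + 667 = -21826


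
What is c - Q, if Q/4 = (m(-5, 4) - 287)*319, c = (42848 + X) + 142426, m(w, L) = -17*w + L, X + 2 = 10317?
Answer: 448237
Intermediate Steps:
X = 10315 (X = -2 + 10317 = 10315)
m(w, L) = L - 17*w
c = 195589 (c = (42848 + 10315) + 142426 = 53163 + 142426 = 195589)
Q = -252648 (Q = 4*(((4 - 17*(-5)) - 287)*319) = 4*(((4 + 85) - 287)*319) = 4*((89 - 287)*319) = 4*(-198*319) = 4*(-63162) = -252648)
c - Q = 195589 - 1*(-252648) = 195589 + 252648 = 448237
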